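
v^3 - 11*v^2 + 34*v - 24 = (v - 6)*(v - 4)*(v - 1)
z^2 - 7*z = z*(z - 7)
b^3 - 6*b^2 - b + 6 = (b - 6)*(b - 1)*(b + 1)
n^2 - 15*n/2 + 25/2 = (n - 5)*(n - 5/2)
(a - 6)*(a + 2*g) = a^2 + 2*a*g - 6*a - 12*g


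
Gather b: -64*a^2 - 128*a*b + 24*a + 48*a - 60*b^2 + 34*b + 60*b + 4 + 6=-64*a^2 + 72*a - 60*b^2 + b*(94 - 128*a) + 10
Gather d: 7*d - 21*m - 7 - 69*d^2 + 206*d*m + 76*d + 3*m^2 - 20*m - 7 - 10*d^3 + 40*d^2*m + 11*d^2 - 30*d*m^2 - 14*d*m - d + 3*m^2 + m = -10*d^3 + d^2*(40*m - 58) + d*(-30*m^2 + 192*m + 82) + 6*m^2 - 40*m - 14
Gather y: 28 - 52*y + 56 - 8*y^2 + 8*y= -8*y^2 - 44*y + 84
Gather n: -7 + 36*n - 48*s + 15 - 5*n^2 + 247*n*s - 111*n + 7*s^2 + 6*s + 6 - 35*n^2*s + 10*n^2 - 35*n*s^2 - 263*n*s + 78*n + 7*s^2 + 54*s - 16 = n^2*(5 - 35*s) + n*(-35*s^2 - 16*s + 3) + 14*s^2 + 12*s - 2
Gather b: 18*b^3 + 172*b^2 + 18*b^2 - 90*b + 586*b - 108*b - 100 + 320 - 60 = 18*b^3 + 190*b^2 + 388*b + 160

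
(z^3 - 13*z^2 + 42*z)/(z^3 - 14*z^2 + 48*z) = (z - 7)/(z - 8)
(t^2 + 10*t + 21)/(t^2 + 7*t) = (t + 3)/t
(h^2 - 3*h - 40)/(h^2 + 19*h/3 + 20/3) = 3*(h - 8)/(3*h + 4)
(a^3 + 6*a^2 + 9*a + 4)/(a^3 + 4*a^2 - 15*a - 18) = (a^2 + 5*a + 4)/(a^2 + 3*a - 18)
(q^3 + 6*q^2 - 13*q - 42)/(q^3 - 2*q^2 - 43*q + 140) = (q^2 - q - 6)/(q^2 - 9*q + 20)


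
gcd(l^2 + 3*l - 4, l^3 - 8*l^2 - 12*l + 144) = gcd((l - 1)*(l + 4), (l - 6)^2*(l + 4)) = l + 4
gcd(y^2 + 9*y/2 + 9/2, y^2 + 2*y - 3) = y + 3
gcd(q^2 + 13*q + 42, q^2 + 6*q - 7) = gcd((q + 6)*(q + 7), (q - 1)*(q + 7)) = q + 7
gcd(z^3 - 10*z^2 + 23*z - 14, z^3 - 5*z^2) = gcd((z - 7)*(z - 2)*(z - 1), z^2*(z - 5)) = 1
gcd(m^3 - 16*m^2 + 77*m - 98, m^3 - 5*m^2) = 1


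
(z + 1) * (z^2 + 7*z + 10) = z^3 + 8*z^2 + 17*z + 10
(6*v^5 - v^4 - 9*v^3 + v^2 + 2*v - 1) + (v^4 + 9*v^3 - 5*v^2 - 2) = 6*v^5 - 4*v^2 + 2*v - 3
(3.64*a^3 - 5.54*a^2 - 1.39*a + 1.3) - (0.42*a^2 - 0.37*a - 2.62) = 3.64*a^3 - 5.96*a^2 - 1.02*a + 3.92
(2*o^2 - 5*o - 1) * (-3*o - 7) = -6*o^3 + o^2 + 38*o + 7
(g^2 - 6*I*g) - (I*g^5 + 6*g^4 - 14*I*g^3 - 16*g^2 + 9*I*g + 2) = -I*g^5 - 6*g^4 + 14*I*g^3 + 17*g^2 - 15*I*g - 2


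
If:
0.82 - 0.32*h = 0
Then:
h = 2.56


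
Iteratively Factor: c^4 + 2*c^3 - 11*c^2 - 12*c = (c - 3)*(c^3 + 5*c^2 + 4*c) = (c - 3)*(c + 4)*(c^2 + c) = (c - 3)*(c + 1)*(c + 4)*(c)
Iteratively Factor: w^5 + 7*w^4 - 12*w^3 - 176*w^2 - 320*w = (w + 4)*(w^4 + 3*w^3 - 24*w^2 - 80*w) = (w + 4)^2*(w^3 - w^2 - 20*w) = (w - 5)*(w + 4)^2*(w^2 + 4*w) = (w - 5)*(w + 4)^3*(w)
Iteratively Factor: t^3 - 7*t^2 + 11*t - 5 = (t - 1)*(t^2 - 6*t + 5) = (t - 1)^2*(t - 5)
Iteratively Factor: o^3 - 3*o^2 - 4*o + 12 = (o - 3)*(o^2 - 4) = (o - 3)*(o - 2)*(o + 2)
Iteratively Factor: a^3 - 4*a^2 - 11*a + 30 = (a - 2)*(a^2 - 2*a - 15) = (a - 2)*(a + 3)*(a - 5)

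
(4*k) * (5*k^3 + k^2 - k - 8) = 20*k^4 + 4*k^3 - 4*k^2 - 32*k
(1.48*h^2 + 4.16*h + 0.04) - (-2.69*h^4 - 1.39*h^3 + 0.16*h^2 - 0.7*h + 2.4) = 2.69*h^4 + 1.39*h^3 + 1.32*h^2 + 4.86*h - 2.36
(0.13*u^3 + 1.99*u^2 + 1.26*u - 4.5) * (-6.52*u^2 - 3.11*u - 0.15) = -0.8476*u^5 - 13.3791*u^4 - 14.4236*u^3 + 25.1229*u^2 + 13.806*u + 0.675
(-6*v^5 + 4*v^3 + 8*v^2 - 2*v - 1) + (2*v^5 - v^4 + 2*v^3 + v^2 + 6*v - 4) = -4*v^5 - v^4 + 6*v^3 + 9*v^2 + 4*v - 5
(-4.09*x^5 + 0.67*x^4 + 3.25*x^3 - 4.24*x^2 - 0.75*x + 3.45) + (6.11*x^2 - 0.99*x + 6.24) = -4.09*x^5 + 0.67*x^4 + 3.25*x^3 + 1.87*x^2 - 1.74*x + 9.69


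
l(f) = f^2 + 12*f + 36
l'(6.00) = 24.00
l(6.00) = 144.00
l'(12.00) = 36.00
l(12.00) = 324.00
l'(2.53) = 17.06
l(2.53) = 72.76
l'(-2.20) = 7.60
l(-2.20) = 14.44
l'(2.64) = 17.28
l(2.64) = 74.65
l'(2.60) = 17.20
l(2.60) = 73.96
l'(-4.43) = 3.14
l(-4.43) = 2.46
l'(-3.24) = 5.52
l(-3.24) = 7.62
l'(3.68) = 19.36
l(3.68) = 93.70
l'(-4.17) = 3.66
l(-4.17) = 3.35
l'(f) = 2*f + 12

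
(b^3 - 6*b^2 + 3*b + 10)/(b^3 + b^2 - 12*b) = (b^3 - 6*b^2 + 3*b + 10)/(b*(b^2 + b - 12))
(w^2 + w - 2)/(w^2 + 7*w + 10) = (w - 1)/(w + 5)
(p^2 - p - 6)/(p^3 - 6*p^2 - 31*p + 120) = (p + 2)/(p^2 - 3*p - 40)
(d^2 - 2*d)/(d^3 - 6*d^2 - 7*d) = (2 - d)/(-d^2 + 6*d + 7)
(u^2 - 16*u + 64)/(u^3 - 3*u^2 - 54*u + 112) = (u - 8)/(u^2 + 5*u - 14)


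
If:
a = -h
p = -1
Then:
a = -h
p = -1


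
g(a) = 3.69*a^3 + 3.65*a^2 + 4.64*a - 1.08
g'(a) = 11.07*a^2 + 7.3*a + 4.64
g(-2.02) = -25.97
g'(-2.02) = 35.06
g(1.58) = 29.92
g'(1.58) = 43.81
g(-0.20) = -1.89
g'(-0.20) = 3.62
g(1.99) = 51.69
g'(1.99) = 63.01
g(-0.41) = -2.62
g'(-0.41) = 3.51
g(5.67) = 815.20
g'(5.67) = 401.92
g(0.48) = 2.40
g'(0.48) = 10.69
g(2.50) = 90.99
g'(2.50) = 92.08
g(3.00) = 145.32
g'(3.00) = 126.17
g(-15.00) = -11703.18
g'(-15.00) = 2385.89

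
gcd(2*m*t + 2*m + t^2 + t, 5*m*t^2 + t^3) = 1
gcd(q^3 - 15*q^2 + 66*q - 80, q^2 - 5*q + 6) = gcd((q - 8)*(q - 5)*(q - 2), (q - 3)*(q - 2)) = q - 2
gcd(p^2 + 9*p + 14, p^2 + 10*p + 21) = p + 7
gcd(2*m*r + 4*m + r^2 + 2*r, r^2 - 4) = r + 2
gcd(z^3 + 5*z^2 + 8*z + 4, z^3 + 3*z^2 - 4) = z^2 + 4*z + 4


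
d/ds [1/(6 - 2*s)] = 1/(2*(s - 3)^2)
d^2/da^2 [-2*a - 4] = 0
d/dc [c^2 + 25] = 2*c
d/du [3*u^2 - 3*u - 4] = 6*u - 3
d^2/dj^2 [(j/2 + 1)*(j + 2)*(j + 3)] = 3*j + 7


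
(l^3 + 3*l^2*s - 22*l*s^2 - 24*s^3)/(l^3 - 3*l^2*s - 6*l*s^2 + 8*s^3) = (-l^2 - 7*l*s - 6*s^2)/(-l^2 - l*s + 2*s^2)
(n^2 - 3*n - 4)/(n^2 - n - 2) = (n - 4)/(n - 2)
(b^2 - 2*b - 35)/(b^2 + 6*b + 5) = (b - 7)/(b + 1)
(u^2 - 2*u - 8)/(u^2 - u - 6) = (u - 4)/(u - 3)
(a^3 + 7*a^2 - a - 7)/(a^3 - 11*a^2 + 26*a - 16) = (a^2 + 8*a + 7)/(a^2 - 10*a + 16)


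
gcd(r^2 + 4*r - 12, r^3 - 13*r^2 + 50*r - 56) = r - 2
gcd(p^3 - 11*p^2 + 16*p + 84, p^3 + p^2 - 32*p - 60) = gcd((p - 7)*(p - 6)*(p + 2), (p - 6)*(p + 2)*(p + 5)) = p^2 - 4*p - 12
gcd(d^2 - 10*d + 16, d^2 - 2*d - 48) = d - 8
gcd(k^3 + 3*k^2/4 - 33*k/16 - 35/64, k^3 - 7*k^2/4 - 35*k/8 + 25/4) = k - 5/4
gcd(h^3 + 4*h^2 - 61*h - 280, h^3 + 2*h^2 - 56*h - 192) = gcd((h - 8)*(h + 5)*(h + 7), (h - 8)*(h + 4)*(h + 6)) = h - 8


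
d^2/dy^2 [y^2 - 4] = 2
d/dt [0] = 0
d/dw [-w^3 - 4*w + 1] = -3*w^2 - 4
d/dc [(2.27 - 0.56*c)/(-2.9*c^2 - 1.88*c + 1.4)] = (-1.624*c^2 + 13.166*c + 3.4836)/(8.41*c^4 + 10.904*c^3 - 4.5856*c^2 - 5.264*c + 1.96)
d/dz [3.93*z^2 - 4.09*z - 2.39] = 7.86*z - 4.09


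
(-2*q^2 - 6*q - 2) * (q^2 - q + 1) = -2*q^4 - 4*q^3 + 2*q^2 - 4*q - 2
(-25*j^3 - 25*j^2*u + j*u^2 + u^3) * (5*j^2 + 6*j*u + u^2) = -125*j^5 - 275*j^4*u - 170*j^3*u^2 - 14*j^2*u^3 + 7*j*u^4 + u^5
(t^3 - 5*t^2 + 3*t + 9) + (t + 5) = t^3 - 5*t^2 + 4*t + 14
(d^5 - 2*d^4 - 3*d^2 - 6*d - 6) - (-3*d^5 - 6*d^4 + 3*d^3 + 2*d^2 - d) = 4*d^5 + 4*d^4 - 3*d^3 - 5*d^2 - 5*d - 6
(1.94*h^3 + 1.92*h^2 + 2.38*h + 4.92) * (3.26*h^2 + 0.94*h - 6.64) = 6.3244*h^5 + 8.0828*h^4 - 3.318*h^3 + 5.5276*h^2 - 11.1784*h - 32.6688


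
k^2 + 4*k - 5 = (k - 1)*(k + 5)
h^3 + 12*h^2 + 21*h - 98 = (h - 2)*(h + 7)^2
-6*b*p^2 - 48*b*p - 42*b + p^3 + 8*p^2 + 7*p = (-6*b + p)*(p + 1)*(p + 7)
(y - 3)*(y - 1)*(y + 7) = y^3 + 3*y^2 - 25*y + 21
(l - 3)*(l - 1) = l^2 - 4*l + 3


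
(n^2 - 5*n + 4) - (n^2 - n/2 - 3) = 7 - 9*n/2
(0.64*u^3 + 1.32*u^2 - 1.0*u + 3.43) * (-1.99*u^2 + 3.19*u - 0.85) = -1.2736*u^5 - 0.5852*u^4 + 5.6568*u^3 - 11.1377*u^2 + 11.7917*u - 2.9155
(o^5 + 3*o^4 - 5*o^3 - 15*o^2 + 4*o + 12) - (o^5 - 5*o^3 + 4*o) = 3*o^4 - 15*o^2 + 12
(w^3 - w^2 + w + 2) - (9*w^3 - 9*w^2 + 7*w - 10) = -8*w^3 + 8*w^2 - 6*w + 12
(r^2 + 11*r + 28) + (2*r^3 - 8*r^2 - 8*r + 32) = 2*r^3 - 7*r^2 + 3*r + 60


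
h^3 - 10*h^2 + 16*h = h*(h - 8)*(h - 2)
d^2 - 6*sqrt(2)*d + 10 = (d - 5*sqrt(2))*(d - sqrt(2))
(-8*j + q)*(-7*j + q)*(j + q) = 56*j^3 + 41*j^2*q - 14*j*q^2 + q^3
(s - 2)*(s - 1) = s^2 - 3*s + 2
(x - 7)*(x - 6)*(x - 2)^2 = x^4 - 17*x^3 + 98*x^2 - 220*x + 168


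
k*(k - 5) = k^2 - 5*k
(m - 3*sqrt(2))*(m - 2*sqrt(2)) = m^2 - 5*sqrt(2)*m + 12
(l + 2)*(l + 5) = l^2 + 7*l + 10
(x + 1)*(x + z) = x^2 + x*z + x + z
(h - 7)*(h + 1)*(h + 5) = h^3 - h^2 - 37*h - 35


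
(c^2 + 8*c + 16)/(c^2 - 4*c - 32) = (c + 4)/(c - 8)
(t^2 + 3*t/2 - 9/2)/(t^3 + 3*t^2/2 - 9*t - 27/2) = (2*t - 3)/(2*t^2 - 3*t - 9)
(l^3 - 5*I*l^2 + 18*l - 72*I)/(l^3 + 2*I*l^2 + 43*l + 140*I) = (l^2 - 9*I*l - 18)/(l^2 - 2*I*l + 35)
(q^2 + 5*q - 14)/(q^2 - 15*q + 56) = (q^2 + 5*q - 14)/(q^2 - 15*q + 56)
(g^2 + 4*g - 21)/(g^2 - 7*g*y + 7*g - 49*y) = (3 - g)/(-g + 7*y)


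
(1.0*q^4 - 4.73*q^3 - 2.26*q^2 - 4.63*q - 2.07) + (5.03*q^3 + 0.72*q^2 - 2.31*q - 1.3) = 1.0*q^4 + 0.3*q^3 - 1.54*q^2 - 6.94*q - 3.37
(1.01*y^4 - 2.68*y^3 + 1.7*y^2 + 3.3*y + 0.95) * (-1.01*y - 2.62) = -1.0201*y^5 + 0.0606*y^4 + 5.3046*y^3 - 7.787*y^2 - 9.6055*y - 2.489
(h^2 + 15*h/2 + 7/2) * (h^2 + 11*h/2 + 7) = h^4 + 13*h^3 + 207*h^2/4 + 287*h/4 + 49/2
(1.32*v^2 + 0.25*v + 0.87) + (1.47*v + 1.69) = 1.32*v^2 + 1.72*v + 2.56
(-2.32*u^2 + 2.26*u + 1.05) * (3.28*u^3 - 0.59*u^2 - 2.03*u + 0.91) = -7.6096*u^5 + 8.7816*u^4 + 6.8202*u^3 - 7.3185*u^2 - 0.0749*u + 0.9555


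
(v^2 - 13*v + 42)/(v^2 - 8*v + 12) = (v - 7)/(v - 2)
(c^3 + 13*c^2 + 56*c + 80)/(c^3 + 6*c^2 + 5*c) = (c^2 + 8*c + 16)/(c*(c + 1))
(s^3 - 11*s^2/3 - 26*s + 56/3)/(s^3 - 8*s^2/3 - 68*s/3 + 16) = (s - 7)/(s - 6)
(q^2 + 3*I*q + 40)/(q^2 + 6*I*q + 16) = (q - 5*I)/(q - 2*I)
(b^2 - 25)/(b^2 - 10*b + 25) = (b + 5)/(b - 5)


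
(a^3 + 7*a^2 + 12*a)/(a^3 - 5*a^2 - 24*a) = (a + 4)/(a - 8)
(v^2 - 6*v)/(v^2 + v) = (v - 6)/(v + 1)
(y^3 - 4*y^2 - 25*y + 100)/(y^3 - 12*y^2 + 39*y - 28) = (y^2 - 25)/(y^2 - 8*y + 7)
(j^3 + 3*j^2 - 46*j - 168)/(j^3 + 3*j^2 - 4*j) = (j^2 - j - 42)/(j*(j - 1))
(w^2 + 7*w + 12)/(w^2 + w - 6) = (w + 4)/(w - 2)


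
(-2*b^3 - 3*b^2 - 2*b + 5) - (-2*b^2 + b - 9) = -2*b^3 - b^2 - 3*b + 14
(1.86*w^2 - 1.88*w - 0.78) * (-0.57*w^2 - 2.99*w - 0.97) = -1.0602*w^4 - 4.4898*w^3 + 4.2616*w^2 + 4.1558*w + 0.7566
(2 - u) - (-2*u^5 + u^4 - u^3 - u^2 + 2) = 2*u^5 - u^4 + u^3 + u^2 - u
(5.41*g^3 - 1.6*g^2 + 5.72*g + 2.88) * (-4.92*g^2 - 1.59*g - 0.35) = -26.6172*g^5 - 0.729900000000001*g^4 - 27.4919*g^3 - 22.7044*g^2 - 6.5812*g - 1.008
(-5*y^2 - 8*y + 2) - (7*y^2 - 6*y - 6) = -12*y^2 - 2*y + 8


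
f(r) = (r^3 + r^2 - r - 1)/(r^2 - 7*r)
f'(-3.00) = 0.44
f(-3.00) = -0.53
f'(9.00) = -12.72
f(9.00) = 44.44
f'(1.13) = -0.70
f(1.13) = -0.09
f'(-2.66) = 0.39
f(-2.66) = -0.39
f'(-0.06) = -39.78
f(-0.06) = -2.21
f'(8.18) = -38.40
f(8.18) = 62.69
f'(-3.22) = 0.46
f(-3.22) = -0.63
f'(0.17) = -5.12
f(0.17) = 0.98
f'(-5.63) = 0.65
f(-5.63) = -2.00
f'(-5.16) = 0.62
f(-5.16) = -1.70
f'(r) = (7 - 2*r)*(r^3 + r^2 - r - 1)/(r^2 - 7*r)^2 + (3*r^2 + 2*r - 1)/(r^2 - 7*r)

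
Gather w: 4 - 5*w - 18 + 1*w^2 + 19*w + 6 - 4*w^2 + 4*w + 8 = -3*w^2 + 18*w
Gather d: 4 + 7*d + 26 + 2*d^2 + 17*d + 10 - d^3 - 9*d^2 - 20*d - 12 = -d^3 - 7*d^2 + 4*d + 28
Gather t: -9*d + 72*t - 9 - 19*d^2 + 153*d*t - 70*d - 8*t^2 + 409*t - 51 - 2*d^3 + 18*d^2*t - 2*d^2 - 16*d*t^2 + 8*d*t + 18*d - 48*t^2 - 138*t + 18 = -2*d^3 - 21*d^2 - 61*d + t^2*(-16*d - 56) + t*(18*d^2 + 161*d + 343) - 42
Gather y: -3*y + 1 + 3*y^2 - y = 3*y^2 - 4*y + 1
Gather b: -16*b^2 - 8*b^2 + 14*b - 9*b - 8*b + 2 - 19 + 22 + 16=-24*b^2 - 3*b + 21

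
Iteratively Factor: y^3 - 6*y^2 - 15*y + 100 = (y - 5)*(y^2 - y - 20) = (y - 5)*(y + 4)*(y - 5)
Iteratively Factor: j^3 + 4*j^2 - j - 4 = (j - 1)*(j^2 + 5*j + 4) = (j - 1)*(j + 1)*(j + 4)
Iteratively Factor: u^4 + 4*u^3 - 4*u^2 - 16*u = (u - 2)*(u^3 + 6*u^2 + 8*u) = u*(u - 2)*(u^2 + 6*u + 8) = u*(u - 2)*(u + 2)*(u + 4)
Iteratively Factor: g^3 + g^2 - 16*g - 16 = (g - 4)*(g^2 + 5*g + 4) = (g - 4)*(g + 4)*(g + 1)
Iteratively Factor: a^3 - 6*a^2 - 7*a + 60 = (a + 3)*(a^2 - 9*a + 20) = (a - 5)*(a + 3)*(a - 4)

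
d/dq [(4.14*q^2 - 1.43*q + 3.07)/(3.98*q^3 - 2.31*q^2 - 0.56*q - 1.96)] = (-16.4772*q^4 + 11.3828*q^3 - 42.2775*q^2 - 2.0454*q + 4.522)/(15.8404*q^6 - 18.3876*q^5 + 0.8785*q^4 - 13.0144*q^3 + 9.3688*q^2 + 2.1952*q + 3.8416)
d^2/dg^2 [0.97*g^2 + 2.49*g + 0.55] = 1.94000000000000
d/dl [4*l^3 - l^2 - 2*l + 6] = 12*l^2 - 2*l - 2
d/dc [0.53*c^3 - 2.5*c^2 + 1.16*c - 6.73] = 1.59*c^2 - 5.0*c + 1.16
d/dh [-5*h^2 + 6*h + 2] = 6 - 10*h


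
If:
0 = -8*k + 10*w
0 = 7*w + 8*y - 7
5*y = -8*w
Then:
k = -175/116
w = -35/29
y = 56/29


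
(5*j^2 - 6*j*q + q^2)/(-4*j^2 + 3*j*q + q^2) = (-5*j + q)/(4*j + q)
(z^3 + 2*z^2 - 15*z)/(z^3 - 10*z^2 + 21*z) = (z + 5)/(z - 7)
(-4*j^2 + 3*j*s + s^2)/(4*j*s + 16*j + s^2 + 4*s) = (-j + s)/(s + 4)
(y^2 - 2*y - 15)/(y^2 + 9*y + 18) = (y - 5)/(y + 6)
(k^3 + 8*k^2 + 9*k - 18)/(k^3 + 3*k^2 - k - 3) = (k + 6)/(k + 1)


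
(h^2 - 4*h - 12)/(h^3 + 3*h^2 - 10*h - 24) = (h - 6)/(h^2 + h - 12)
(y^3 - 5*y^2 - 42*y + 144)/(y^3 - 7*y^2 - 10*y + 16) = (y^2 + 3*y - 18)/(y^2 + y - 2)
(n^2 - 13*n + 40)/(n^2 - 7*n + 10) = (n - 8)/(n - 2)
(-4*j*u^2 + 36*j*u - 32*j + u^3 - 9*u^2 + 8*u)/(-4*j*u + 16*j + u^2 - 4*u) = (u^2 - 9*u + 8)/(u - 4)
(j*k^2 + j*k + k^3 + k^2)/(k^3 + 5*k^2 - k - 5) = k*(j + k)/(k^2 + 4*k - 5)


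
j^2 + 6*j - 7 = (j - 1)*(j + 7)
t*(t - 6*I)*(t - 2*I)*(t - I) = t^4 - 9*I*t^3 - 20*t^2 + 12*I*t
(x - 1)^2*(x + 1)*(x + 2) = x^4 + x^3 - 3*x^2 - x + 2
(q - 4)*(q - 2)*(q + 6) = q^3 - 28*q + 48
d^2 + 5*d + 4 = (d + 1)*(d + 4)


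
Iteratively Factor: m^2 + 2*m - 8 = (m - 2)*(m + 4)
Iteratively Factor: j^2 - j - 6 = (j + 2)*(j - 3)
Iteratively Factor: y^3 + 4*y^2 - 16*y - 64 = (y + 4)*(y^2 - 16) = (y + 4)^2*(y - 4)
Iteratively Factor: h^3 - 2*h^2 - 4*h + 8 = (h - 2)*(h^2 - 4) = (h - 2)*(h + 2)*(h - 2)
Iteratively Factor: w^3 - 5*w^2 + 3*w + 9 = (w + 1)*(w^2 - 6*w + 9) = (w - 3)*(w + 1)*(w - 3)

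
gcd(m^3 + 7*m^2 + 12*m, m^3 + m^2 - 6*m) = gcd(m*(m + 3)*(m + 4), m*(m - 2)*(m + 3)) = m^2 + 3*m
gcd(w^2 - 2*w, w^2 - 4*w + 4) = w - 2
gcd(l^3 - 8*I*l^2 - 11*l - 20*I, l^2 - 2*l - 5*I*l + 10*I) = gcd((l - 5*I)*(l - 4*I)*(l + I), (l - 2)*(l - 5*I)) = l - 5*I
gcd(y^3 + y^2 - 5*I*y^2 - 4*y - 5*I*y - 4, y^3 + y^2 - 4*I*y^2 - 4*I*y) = y^2 + y*(1 - 4*I) - 4*I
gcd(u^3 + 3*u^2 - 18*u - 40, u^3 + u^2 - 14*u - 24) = u^2 - 2*u - 8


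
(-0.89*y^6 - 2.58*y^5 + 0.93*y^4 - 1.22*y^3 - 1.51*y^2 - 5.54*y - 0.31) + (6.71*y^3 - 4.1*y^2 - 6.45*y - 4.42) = -0.89*y^6 - 2.58*y^5 + 0.93*y^4 + 5.49*y^3 - 5.61*y^2 - 11.99*y - 4.73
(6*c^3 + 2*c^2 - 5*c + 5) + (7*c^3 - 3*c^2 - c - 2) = 13*c^3 - c^2 - 6*c + 3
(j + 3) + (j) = 2*j + 3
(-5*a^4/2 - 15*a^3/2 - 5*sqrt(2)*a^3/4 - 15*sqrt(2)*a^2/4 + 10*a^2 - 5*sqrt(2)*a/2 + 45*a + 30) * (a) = -5*a^5/2 - 15*a^4/2 - 5*sqrt(2)*a^4/4 - 15*sqrt(2)*a^3/4 + 10*a^3 - 5*sqrt(2)*a^2/2 + 45*a^2 + 30*a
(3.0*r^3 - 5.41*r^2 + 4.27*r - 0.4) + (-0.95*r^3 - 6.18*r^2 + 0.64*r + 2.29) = 2.05*r^3 - 11.59*r^2 + 4.91*r + 1.89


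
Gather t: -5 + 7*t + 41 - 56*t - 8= 28 - 49*t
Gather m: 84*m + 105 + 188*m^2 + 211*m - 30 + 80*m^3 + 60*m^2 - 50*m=80*m^3 + 248*m^2 + 245*m + 75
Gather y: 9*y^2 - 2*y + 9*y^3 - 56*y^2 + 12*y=9*y^3 - 47*y^2 + 10*y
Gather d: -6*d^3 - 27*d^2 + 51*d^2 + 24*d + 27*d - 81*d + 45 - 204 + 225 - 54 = -6*d^3 + 24*d^2 - 30*d + 12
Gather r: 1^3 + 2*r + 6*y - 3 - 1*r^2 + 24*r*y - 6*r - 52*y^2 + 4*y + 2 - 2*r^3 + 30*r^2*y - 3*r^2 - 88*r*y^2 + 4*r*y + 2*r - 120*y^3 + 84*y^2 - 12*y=-2*r^3 + r^2*(30*y - 4) + r*(-88*y^2 + 28*y - 2) - 120*y^3 + 32*y^2 - 2*y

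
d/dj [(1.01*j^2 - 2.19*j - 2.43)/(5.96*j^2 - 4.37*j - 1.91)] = (8.6387*j^2 + 25.1074*j - 6.4362)/(35.5216*j^4 - 52.0904*j^3 - 3.6703*j^2 + 16.6934*j + 3.6481)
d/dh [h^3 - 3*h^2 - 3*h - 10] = 3*h^2 - 6*h - 3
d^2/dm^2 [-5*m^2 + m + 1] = -10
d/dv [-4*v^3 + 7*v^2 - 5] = 2*v*(7 - 6*v)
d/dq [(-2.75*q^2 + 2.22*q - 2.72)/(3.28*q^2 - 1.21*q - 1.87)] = (-3.9541*q^2 + 28.1282*q - 7.4426)/(10.7584*q^4 - 7.9376*q^3 - 10.8031*q^2 + 4.5254*q + 3.4969)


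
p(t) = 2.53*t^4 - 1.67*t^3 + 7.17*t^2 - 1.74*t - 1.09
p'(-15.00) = -35499.09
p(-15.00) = 135355.76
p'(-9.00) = -7914.09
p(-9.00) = 18412.10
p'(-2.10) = -147.67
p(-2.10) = 98.85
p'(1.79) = 65.92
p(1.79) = 35.16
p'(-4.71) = -1237.83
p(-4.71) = 1585.76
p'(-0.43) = -9.64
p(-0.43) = 1.20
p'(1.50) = 42.65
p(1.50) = 19.60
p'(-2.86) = -320.48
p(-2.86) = 270.87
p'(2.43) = 148.73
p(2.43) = 101.27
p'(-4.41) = -1030.37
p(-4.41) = 1246.17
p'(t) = 10.12*t^3 - 5.01*t^2 + 14.34*t - 1.74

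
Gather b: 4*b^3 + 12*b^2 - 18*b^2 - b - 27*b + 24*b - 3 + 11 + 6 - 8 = 4*b^3 - 6*b^2 - 4*b + 6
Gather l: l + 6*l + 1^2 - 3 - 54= 7*l - 56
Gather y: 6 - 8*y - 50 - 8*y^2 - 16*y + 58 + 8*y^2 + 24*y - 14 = 0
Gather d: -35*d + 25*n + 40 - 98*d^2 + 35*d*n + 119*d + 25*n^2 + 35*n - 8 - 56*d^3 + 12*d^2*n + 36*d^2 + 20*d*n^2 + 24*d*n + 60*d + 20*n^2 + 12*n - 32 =-56*d^3 + d^2*(12*n - 62) + d*(20*n^2 + 59*n + 144) + 45*n^2 + 72*n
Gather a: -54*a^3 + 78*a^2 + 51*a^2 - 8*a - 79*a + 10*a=-54*a^3 + 129*a^2 - 77*a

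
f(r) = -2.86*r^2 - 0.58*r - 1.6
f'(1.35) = -8.30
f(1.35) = -7.60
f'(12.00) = -69.22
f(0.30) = -2.03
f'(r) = -5.72*r - 0.58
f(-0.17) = -1.58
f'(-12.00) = 68.06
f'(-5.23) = 29.34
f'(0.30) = -2.30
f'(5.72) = -33.30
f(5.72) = -98.49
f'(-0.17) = 0.39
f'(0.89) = -5.67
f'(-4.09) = 22.81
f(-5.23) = -76.80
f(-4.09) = -47.07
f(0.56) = -2.82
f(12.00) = -420.40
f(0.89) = -4.38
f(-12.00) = -406.48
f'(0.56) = -3.78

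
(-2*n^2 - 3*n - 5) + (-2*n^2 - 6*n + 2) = -4*n^2 - 9*n - 3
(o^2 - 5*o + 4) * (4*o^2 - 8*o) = 4*o^4 - 28*o^3 + 56*o^2 - 32*o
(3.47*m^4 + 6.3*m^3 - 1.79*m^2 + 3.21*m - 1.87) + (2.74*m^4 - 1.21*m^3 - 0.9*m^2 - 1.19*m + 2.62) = 6.21*m^4 + 5.09*m^3 - 2.69*m^2 + 2.02*m + 0.75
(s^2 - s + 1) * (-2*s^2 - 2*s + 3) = -2*s^4 + 3*s^2 - 5*s + 3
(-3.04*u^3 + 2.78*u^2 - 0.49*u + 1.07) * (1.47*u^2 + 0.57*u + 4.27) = -4.4688*u^5 + 2.3538*u^4 - 12.1165*u^3 + 13.1642*u^2 - 1.4824*u + 4.5689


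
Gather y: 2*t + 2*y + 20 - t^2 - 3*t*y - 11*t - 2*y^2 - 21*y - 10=-t^2 - 9*t - 2*y^2 + y*(-3*t - 19) + 10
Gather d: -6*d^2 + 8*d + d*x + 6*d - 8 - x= -6*d^2 + d*(x + 14) - x - 8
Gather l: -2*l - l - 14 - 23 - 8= -3*l - 45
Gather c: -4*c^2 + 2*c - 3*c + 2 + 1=-4*c^2 - c + 3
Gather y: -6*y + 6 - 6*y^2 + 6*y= 6 - 6*y^2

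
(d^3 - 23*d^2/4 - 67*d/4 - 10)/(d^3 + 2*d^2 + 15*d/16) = 4*(d^2 - 7*d - 8)/(d*(4*d + 3))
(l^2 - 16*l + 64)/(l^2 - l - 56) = (l - 8)/(l + 7)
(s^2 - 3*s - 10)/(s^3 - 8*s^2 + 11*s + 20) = (s + 2)/(s^2 - 3*s - 4)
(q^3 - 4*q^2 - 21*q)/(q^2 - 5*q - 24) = q*(q - 7)/(q - 8)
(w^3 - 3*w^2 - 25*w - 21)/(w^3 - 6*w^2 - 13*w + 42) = (w + 1)/(w - 2)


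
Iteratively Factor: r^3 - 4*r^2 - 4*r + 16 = (r - 2)*(r^2 - 2*r - 8) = (r - 2)*(r + 2)*(r - 4)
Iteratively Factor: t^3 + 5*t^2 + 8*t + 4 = (t + 2)*(t^2 + 3*t + 2) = (t + 2)^2*(t + 1)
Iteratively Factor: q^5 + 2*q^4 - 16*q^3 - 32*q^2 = (q)*(q^4 + 2*q^3 - 16*q^2 - 32*q) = q*(q - 4)*(q^3 + 6*q^2 + 8*q) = q^2*(q - 4)*(q^2 + 6*q + 8) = q^2*(q - 4)*(q + 4)*(q + 2)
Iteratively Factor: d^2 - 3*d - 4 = (d - 4)*(d + 1)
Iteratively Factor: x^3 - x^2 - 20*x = (x - 5)*(x^2 + 4*x) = (x - 5)*(x + 4)*(x)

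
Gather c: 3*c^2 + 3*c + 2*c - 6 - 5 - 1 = 3*c^2 + 5*c - 12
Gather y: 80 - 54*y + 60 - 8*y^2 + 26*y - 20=-8*y^2 - 28*y + 120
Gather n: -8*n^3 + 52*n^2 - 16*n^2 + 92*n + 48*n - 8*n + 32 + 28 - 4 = -8*n^3 + 36*n^2 + 132*n + 56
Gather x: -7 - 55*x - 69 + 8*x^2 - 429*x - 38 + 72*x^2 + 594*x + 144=80*x^2 + 110*x + 30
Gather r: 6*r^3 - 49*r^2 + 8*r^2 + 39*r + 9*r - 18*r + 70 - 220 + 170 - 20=6*r^3 - 41*r^2 + 30*r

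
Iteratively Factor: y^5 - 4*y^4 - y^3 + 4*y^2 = (y)*(y^4 - 4*y^3 - y^2 + 4*y) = y*(y + 1)*(y^3 - 5*y^2 + 4*y) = y*(y - 1)*(y + 1)*(y^2 - 4*y) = y^2*(y - 1)*(y + 1)*(y - 4)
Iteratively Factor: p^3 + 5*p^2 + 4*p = (p + 4)*(p^2 + p) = (p + 1)*(p + 4)*(p)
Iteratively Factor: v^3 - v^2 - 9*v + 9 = (v + 3)*(v^2 - 4*v + 3) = (v - 3)*(v + 3)*(v - 1)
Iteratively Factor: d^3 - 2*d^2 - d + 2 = (d - 2)*(d^2 - 1) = (d - 2)*(d + 1)*(d - 1)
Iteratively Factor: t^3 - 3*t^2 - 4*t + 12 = (t - 3)*(t^2 - 4) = (t - 3)*(t + 2)*(t - 2)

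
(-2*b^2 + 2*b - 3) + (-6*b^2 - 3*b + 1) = -8*b^2 - b - 2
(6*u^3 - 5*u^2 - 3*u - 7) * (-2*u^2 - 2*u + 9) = -12*u^5 - 2*u^4 + 70*u^3 - 25*u^2 - 13*u - 63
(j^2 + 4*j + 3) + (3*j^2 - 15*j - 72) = 4*j^2 - 11*j - 69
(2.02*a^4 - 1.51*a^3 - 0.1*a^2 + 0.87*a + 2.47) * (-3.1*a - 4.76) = -6.262*a^5 - 4.9342*a^4 + 7.4976*a^3 - 2.221*a^2 - 11.7982*a - 11.7572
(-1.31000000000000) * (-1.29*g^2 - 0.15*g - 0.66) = 1.6899*g^2 + 0.1965*g + 0.8646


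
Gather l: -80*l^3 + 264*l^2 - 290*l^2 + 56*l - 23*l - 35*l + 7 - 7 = -80*l^3 - 26*l^2 - 2*l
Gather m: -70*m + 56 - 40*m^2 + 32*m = -40*m^2 - 38*m + 56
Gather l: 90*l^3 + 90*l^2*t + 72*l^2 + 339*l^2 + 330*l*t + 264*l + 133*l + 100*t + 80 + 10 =90*l^3 + l^2*(90*t + 411) + l*(330*t + 397) + 100*t + 90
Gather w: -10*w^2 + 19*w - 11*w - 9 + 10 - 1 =-10*w^2 + 8*w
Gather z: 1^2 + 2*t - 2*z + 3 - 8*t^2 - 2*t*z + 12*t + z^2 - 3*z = -8*t^2 + 14*t + z^2 + z*(-2*t - 5) + 4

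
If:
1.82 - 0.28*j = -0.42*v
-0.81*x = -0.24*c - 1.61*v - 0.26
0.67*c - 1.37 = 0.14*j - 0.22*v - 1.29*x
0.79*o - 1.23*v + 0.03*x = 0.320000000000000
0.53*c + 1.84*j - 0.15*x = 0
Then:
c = 26.30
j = -8.54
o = -14.76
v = -10.03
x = -11.81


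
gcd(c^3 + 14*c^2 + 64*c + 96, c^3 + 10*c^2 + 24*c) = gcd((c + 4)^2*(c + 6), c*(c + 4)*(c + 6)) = c^2 + 10*c + 24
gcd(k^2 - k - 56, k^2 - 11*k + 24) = k - 8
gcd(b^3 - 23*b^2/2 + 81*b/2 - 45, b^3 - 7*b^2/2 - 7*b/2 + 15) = b^2 - 11*b/2 + 15/2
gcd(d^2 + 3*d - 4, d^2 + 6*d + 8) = d + 4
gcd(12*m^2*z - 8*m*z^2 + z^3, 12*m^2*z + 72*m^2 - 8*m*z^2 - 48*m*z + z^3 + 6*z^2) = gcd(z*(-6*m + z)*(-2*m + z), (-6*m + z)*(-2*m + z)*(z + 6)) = 12*m^2 - 8*m*z + z^2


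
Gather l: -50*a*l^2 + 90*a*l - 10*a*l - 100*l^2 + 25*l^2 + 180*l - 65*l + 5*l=l^2*(-50*a - 75) + l*(80*a + 120)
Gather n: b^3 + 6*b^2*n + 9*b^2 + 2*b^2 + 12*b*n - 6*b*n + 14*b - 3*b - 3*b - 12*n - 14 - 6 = b^3 + 11*b^2 + 8*b + n*(6*b^2 + 6*b - 12) - 20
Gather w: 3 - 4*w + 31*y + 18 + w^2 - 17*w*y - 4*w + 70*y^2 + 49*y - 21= w^2 + w*(-17*y - 8) + 70*y^2 + 80*y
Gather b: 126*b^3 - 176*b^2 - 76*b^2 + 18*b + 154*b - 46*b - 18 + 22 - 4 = 126*b^3 - 252*b^2 + 126*b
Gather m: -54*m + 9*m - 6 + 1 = -45*m - 5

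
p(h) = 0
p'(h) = 0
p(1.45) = 0.00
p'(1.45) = 0.00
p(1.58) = 0.00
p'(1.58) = 0.00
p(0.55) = 0.00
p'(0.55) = 0.00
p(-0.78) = 0.00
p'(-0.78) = 0.00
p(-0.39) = 0.00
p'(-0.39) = 0.00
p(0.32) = 0.00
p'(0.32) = 0.00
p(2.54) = 0.00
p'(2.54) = 0.00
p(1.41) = 0.00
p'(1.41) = 0.00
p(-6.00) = 0.00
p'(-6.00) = 0.00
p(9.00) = 0.00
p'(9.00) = 0.00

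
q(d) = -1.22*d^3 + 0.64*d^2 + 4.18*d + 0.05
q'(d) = -3.66*d^2 + 1.28*d + 4.18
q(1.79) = 2.59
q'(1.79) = -5.26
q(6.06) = -222.62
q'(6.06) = -122.47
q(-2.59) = 14.71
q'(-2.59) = -23.69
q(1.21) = 3.88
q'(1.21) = 0.37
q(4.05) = -53.57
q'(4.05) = -50.67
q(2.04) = 0.88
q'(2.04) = -8.44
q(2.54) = -5.20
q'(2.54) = -16.18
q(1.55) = 3.52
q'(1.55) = -2.63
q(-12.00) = 2150.21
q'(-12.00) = -538.22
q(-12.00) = 2150.21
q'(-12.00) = -538.22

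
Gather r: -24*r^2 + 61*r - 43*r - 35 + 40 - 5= -24*r^2 + 18*r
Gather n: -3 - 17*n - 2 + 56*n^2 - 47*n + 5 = 56*n^2 - 64*n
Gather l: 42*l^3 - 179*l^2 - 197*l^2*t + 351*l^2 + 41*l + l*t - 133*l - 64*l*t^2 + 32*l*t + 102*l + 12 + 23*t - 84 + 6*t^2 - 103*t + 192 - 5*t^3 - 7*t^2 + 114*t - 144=42*l^3 + l^2*(172 - 197*t) + l*(-64*t^2 + 33*t + 10) - 5*t^3 - t^2 + 34*t - 24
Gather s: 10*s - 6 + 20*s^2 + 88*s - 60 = 20*s^2 + 98*s - 66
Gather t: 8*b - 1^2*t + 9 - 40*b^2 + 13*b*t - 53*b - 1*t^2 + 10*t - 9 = -40*b^2 - 45*b - t^2 + t*(13*b + 9)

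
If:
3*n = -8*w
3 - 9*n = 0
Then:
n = 1/3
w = -1/8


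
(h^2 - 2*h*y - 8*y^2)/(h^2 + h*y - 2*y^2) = (-h + 4*y)/(-h + y)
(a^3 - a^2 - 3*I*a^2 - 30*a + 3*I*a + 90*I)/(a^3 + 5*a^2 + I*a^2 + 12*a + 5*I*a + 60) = (a - 6)/(a + 4*I)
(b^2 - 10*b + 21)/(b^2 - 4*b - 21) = (b - 3)/(b + 3)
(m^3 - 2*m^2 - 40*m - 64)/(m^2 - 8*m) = m + 6 + 8/m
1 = 1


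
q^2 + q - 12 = (q - 3)*(q + 4)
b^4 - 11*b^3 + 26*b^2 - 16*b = b*(b - 8)*(b - 2)*(b - 1)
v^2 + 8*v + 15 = (v + 3)*(v + 5)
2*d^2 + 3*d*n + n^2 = (d + n)*(2*d + n)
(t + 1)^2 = t^2 + 2*t + 1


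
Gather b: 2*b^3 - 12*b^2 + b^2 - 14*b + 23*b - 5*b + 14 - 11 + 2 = 2*b^3 - 11*b^2 + 4*b + 5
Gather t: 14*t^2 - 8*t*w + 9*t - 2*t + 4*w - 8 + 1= 14*t^2 + t*(7 - 8*w) + 4*w - 7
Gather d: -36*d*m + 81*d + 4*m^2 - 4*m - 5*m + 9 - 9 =d*(81 - 36*m) + 4*m^2 - 9*m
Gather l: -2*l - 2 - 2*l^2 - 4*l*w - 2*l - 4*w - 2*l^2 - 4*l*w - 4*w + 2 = -4*l^2 + l*(-8*w - 4) - 8*w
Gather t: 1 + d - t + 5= d - t + 6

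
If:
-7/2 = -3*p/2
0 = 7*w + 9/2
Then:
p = 7/3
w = -9/14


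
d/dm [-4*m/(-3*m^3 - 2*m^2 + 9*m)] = -(24*m + 8)/(3*m^2 + 2*m - 9)^2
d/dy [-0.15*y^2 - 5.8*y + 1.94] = -0.3*y - 5.8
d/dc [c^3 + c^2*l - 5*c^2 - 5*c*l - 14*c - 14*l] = 3*c^2 + 2*c*l - 10*c - 5*l - 14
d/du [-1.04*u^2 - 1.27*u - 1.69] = -2.08*u - 1.27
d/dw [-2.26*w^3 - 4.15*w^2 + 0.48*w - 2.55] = -6.78*w^2 - 8.3*w + 0.48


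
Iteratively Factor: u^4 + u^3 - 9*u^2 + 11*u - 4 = (u - 1)*(u^3 + 2*u^2 - 7*u + 4) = (u - 1)*(u + 4)*(u^2 - 2*u + 1) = (u - 1)^2*(u + 4)*(u - 1)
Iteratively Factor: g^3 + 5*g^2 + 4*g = (g + 1)*(g^2 + 4*g) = g*(g + 1)*(g + 4)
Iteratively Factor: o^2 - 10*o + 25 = (o - 5)*(o - 5)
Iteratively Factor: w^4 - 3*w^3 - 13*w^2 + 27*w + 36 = (w - 3)*(w^3 - 13*w - 12) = (w - 3)*(w + 1)*(w^2 - w - 12) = (w - 4)*(w - 3)*(w + 1)*(w + 3)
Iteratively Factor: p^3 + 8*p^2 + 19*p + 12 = (p + 4)*(p^2 + 4*p + 3) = (p + 1)*(p + 4)*(p + 3)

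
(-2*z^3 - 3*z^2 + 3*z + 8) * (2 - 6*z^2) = 12*z^5 + 18*z^4 - 22*z^3 - 54*z^2 + 6*z + 16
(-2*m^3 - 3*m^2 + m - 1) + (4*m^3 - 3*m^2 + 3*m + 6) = 2*m^3 - 6*m^2 + 4*m + 5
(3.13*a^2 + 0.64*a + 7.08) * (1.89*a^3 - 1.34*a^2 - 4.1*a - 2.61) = 5.9157*a^5 - 2.9846*a^4 - 0.309399999999999*a^3 - 20.2805*a^2 - 30.6984*a - 18.4788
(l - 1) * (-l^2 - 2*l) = -l^3 - l^2 + 2*l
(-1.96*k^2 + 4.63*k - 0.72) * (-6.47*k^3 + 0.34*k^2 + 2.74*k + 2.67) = 12.6812*k^5 - 30.6225*k^4 + 0.8622*k^3 + 7.2082*k^2 + 10.3893*k - 1.9224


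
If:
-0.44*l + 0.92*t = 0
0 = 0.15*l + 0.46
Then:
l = -3.07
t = -1.47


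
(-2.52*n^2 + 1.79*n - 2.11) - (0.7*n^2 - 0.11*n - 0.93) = -3.22*n^2 + 1.9*n - 1.18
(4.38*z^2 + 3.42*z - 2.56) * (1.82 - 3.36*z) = -14.7168*z^3 - 3.5196*z^2 + 14.826*z - 4.6592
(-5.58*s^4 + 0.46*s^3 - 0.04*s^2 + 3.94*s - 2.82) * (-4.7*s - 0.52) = 26.226*s^5 + 0.7396*s^4 - 0.0512*s^3 - 18.4972*s^2 + 11.2052*s + 1.4664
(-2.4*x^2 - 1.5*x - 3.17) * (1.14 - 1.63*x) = 3.912*x^3 - 0.291*x^2 + 3.4571*x - 3.6138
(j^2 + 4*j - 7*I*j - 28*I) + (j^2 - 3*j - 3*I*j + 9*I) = 2*j^2 + j - 10*I*j - 19*I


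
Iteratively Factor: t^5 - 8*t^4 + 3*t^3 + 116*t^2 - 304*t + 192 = (t + 4)*(t^4 - 12*t^3 + 51*t^2 - 88*t + 48) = (t - 1)*(t + 4)*(t^3 - 11*t^2 + 40*t - 48) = (t - 3)*(t - 1)*(t + 4)*(t^2 - 8*t + 16) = (t - 4)*(t - 3)*(t - 1)*(t + 4)*(t - 4)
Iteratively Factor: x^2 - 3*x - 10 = (x + 2)*(x - 5)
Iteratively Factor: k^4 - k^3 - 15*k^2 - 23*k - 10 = (k + 2)*(k^3 - 3*k^2 - 9*k - 5) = (k + 1)*(k + 2)*(k^2 - 4*k - 5) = (k + 1)^2*(k + 2)*(k - 5)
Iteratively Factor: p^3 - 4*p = (p - 2)*(p^2 + 2*p) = (p - 2)*(p + 2)*(p)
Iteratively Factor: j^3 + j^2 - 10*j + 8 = (j - 1)*(j^2 + 2*j - 8) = (j - 1)*(j + 4)*(j - 2)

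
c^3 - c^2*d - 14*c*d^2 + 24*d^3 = (c - 3*d)*(c - 2*d)*(c + 4*d)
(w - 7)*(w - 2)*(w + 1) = w^3 - 8*w^2 + 5*w + 14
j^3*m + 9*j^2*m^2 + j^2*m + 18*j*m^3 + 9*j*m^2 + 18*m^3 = (j + 3*m)*(j + 6*m)*(j*m + m)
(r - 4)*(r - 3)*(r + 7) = r^3 - 37*r + 84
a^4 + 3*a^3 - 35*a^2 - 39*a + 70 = (a - 5)*(a - 1)*(a + 2)*(a + 7)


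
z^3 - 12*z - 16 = (z - 4)*(z + 2)^2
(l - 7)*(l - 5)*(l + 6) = l^3 - 6*l^2 - 37*l + 210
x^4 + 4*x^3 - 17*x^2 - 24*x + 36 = (x - 3)*(x - 1)*(x + 2)*(x + 6)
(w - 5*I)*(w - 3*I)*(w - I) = w^3 - 9*I*w^2 - 23*w + 15*I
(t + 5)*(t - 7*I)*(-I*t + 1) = -I*t^3 - 6*t^2 - 5*I*t^2 - 30*t - 7*I*t - 35*I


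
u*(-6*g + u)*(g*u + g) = -6*g^2*u^2 - 6*g^2*u + g*u^3 + g*u^2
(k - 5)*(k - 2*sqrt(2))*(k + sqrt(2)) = k^3 - 5*k^2 - sqrt(2)*k^2 - 4*k + 5*sqrt(2)*k + 20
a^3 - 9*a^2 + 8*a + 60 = (a - 6)*(a - 5)*(a + 2)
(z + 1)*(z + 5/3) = z^2 + 8*z/3 + 5/3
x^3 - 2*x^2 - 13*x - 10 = (x - 5)*(x + 1)*(x + 2)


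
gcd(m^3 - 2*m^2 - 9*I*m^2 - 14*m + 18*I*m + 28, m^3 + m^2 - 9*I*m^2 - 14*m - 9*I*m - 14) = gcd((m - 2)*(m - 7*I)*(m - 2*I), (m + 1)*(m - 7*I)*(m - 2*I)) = m^2 - 9*I*m - 14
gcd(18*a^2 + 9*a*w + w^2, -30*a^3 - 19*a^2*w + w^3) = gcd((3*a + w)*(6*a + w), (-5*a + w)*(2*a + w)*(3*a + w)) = 3*a + w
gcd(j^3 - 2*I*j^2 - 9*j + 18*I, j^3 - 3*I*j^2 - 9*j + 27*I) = j^2 - 9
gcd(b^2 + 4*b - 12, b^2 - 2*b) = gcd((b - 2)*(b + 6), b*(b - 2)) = b - 2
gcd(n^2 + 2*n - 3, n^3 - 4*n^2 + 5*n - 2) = n - 1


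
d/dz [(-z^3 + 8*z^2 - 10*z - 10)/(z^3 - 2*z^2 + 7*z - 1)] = (-6*z^4 + 6*z^3 + 69*z^2 - 56*z + 80)/(z^6 - 4*z^5 + 18*z^4 - 30*z^3 + 53*z^2 - 14*z + 1)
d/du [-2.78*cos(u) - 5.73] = 2.78*sin(u)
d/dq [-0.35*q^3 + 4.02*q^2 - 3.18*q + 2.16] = -1.05*q^2 + 8.04*q - 3.18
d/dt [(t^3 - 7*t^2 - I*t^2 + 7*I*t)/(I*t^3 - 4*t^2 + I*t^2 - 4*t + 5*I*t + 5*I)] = (t^2*(5 - 8*I) + 10*t - 35)/(t^4 + t^3*(2 + 10*I) + t^2*(-24 + 20*I) + t*(-50 + 10*I) - 25)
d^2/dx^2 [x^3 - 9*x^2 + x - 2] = 6*x - 18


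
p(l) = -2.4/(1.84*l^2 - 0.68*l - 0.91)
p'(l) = -2.4*(0.68 - 3.68*l)/(1.84*l^2 - 0.68*l - 0.91)^2 = (8.832*l - 1.632)/(-1.84*l^2 + 0.68*l + 0.91)^2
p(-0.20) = 3.43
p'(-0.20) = -6.93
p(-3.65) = -0.09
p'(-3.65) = -0.05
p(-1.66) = -0.45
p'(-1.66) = -0.58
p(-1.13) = -1.09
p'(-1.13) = -2.38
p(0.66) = 4.31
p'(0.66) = 13.51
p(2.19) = -0.37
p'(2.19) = 0.43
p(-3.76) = -0.09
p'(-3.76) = -0.05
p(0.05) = 2.55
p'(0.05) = -1.35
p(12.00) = -0.01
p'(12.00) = 0.00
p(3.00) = -0.18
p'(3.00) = 0.13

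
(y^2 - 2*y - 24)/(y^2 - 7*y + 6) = (y + 4)/(y - 1)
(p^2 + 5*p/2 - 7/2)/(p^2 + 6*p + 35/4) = 2*(p - 1)/(2*p + 5)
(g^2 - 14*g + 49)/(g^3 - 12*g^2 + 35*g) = (g - 7)/(g*(g - 5))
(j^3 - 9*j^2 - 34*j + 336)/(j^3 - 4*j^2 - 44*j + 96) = (j - 7)/(j - 2)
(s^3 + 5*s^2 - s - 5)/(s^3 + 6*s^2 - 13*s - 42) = (s^3 + 5*s^2 - s - 5)/(s^3 + 6*s^2 - 13*s - 42)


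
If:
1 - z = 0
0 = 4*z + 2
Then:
No Solution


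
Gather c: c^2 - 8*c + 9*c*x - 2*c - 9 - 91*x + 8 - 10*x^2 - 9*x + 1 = c^2 + c*(9*x - 10) - 10*x^2 - 100*x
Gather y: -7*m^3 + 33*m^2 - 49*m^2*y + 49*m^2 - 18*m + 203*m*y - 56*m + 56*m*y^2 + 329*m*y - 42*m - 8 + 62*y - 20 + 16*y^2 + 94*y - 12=-7*m^3 + 82*m^2 - 116*m + y^2*(56*m + 16) + y*(-49*m^2 + 532*m + 156) - 40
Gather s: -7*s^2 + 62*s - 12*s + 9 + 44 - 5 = -7*s^2 + 50*s + 48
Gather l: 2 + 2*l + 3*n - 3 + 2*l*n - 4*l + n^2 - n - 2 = l*(2*n - 2) + n^2 + 2*n - 3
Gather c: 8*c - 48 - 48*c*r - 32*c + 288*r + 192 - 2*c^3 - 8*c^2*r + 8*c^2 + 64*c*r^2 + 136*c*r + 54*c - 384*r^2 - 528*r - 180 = -2*c^3 + c^2*(8 - 8*r) + c*(64*r^2 + 88*r + 30) - 384*r^2 - 240*r - 36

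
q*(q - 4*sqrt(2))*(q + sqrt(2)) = q^3 - 3*sqrt(2)*q^2 - 8*q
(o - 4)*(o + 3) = o^2 - o - 12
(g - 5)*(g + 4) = g^2 - g - 20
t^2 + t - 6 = (t - 2)*(t + 3)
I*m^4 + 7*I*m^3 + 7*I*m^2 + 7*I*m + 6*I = (m + 6)*(m - I)*(m + I)*(I*m + I)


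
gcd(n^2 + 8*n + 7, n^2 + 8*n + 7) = n^2 + 8*n + 7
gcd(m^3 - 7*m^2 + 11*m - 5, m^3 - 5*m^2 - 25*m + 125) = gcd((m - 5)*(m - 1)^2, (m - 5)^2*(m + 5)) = m - 5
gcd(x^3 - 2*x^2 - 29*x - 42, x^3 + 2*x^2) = x + 2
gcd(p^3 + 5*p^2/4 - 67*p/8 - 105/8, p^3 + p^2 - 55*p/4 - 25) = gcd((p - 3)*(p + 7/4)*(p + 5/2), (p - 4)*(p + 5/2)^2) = p + 5/2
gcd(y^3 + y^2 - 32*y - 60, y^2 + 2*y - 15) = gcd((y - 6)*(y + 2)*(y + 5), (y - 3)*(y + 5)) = y + 5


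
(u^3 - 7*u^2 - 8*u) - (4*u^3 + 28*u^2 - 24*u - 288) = -3*u^3 - 35*u^2 + 16*u + 288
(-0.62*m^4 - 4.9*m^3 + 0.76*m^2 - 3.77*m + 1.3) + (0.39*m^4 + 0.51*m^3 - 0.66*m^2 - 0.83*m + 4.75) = -0.23*m^4 - 4.39*m^3 + 0.1*m^2 - 4.6*m + 6.05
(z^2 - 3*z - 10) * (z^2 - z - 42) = z^4 - 4*z^3 - 49*z^2 + 136*z + 420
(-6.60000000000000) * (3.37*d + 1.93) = -22.242*d - 12.738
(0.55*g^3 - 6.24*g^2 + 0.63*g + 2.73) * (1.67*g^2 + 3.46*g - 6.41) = 0.9185*g^5 - 8.5178*g^4 - 24.0638*g^3 + 46.7373*g^2 + 5.4075*g - 17.4993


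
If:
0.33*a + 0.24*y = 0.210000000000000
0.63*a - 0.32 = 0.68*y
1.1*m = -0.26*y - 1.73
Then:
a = 0.58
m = -1.59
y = 0.07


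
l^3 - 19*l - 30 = (l - 5)*(l + 2)*(l + 3)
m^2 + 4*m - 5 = (m - 1)*(m + 5)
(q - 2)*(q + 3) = q^2 + q - 6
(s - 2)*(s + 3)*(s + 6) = s^3 + 7*s^2 - 36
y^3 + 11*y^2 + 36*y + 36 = (y + 2)*(y + 3)*(y + 6)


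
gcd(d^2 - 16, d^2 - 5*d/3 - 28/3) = d - 4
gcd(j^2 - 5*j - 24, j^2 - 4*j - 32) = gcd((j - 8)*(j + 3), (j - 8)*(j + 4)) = j - 8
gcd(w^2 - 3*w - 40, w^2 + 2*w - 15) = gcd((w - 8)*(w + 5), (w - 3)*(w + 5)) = w + 5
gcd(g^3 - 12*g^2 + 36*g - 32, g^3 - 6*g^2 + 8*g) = g - 2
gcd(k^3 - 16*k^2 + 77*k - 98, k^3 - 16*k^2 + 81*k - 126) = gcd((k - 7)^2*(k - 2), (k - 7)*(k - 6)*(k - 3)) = k - 7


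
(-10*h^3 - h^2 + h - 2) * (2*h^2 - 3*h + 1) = -20*h^5 + 28*h^4 - 5*h^3 - 8*h^2 + 7*h - 2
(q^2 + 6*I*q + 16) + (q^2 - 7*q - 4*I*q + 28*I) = 2*q^2 - 7*q + 2*I*q + 16 + 28*I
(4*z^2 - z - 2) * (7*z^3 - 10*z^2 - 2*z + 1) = 28*z^5 - 47*z^4 - 12*z^3 + 26*z^2 + 3*z - 2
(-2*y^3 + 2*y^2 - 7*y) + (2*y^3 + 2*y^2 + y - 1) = 4*y^2 - 6*y - 1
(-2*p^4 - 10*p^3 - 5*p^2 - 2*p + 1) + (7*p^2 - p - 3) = -2*p^4 - 10*p^3 + 2*p^2 - 3*p - 2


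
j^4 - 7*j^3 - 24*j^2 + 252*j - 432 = (j - 6)*(j - 4)*(j - 3)*(j + 6)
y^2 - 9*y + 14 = (y - 7)*(y - 2)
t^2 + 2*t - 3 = (t - 1)*(t + 3)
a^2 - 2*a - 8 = (a - 4)*(a + 2)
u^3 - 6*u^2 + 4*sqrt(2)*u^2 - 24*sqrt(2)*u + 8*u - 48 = (u - 6)*(u + 2*sqrt(2))^2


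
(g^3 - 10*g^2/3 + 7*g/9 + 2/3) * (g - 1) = g^4 - 13*g^3/3 + 37*g^2/9 - g/9 - 2/3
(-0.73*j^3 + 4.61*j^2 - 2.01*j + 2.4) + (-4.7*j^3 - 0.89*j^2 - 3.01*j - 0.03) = -5.43*j^3 + 3.72*j^2 - 5.02*j + 2.37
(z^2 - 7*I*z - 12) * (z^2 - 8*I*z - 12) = z^4 - 15*I*z^3 - 80*z^2 + 180*I*z + 144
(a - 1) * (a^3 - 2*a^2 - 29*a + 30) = a^4 - 3*a^3 - 27*a^2 + 59*a - 30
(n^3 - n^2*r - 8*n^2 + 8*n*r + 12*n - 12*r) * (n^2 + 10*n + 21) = n^5 - n^4*r + 2*n^4 - 2*n^3*r - 47*n^3 + 47*n^2*r - 48*n^2 + 48*n*r + 252*n - 252*r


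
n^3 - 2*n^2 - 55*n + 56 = (n - 8)*(n - 1)*(n + 7)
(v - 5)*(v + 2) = v^2 - 3*v - 10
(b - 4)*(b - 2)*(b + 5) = b^3 - b^2 - 22*b + 40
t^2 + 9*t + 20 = (t + 4)*(t + 5)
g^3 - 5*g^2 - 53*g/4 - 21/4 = (g - 7)*(g + 1/2)*(g + 3/2)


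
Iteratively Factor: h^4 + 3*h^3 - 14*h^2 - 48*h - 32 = (h - 4)*(h^3 + 7*h^2 + 14*h + 8) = (h - 4)*(h + 1)*(h^2 + 6*h + 8) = (h - 4)*(h + 1)*(h + 4)*(h + 2)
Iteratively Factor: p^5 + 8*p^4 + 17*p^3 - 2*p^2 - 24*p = (p + 3)*(p^4 + 5*p^3 + 2*p^2 - 8*p) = p*(p + 3)*(p^3 + 5*p^2 + 2*p - 8) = p*(p - 1)*(p + 3)*(p^2 + 6*p + 8) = p*(p - 1)*(p + 2)*(p + 3)*(p + 4)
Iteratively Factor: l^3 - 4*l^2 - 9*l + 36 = (l - 3)*(l^2 - l - 12) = (l - 4)*(l - 3)*(l + 3)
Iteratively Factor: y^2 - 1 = (y + 1)*(y - 1)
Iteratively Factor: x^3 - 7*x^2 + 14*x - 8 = (x - 1)*(x^2 - 6*x + 8) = (x - 2)*(x - 1)*(x - 4)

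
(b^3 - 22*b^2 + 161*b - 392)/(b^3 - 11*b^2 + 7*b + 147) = (b - 8)/(b + 3)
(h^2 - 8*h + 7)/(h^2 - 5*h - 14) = (h - 1)/(h + 2)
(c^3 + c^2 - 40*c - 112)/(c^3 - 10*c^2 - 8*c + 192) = (c^2 - 3*c - 28)/(c^2 - 14*c + 48)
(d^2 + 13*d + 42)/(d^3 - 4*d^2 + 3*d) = (d^2 + 13*d + 42)/(d*(d^2 - 4*d + 3))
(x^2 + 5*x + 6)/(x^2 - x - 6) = (x + 3)/(x - 3)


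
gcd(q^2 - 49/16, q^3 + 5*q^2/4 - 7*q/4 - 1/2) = 1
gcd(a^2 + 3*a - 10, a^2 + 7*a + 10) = a + 5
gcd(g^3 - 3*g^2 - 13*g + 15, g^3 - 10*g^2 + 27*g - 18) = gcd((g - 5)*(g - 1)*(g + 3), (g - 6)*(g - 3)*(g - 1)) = g - 1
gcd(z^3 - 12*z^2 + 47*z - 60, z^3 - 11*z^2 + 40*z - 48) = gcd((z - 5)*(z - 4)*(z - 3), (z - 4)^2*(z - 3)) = z^2 - 7*z + 12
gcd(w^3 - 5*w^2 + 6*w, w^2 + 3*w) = w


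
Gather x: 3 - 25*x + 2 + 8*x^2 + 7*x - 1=8*x^2 - 18*x + 4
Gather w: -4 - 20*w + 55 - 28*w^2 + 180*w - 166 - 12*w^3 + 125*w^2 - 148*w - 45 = -12*w^3 + 97*w^2 + 12*w - 160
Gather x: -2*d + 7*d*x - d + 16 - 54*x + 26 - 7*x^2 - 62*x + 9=-3*d - 7*x^2 + x*(7*d - 116) + 51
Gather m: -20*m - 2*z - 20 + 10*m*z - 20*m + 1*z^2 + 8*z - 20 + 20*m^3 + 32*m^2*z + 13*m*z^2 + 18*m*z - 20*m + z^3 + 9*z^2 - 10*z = 20*m^3 + 32*m^2*z + m*(13*z^2 + 28*z - 60) + z^3 + 10*z^2 - 4*z - 40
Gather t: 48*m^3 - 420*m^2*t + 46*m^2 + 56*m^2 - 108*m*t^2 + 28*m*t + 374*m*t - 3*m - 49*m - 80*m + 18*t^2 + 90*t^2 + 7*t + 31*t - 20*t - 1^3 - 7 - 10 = 48*m^3 + 102*m^2 - 132*m + t^2*(108 - 108*m) + t*(-420*m^2 + 402*m + 18) - 18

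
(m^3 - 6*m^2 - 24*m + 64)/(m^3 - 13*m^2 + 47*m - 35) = (m^3 - 6*m^2 - 24*m + 64)/(m^3 - 13*m^2 + 47*m - 35)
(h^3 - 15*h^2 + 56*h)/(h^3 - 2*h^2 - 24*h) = (-h^2 + 15*h - 56)/(-h^2 + 2*h + 24)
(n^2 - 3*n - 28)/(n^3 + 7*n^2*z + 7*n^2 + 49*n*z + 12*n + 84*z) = (n - 7)/(n^2 + 7*n*z + 3*n + 21*z)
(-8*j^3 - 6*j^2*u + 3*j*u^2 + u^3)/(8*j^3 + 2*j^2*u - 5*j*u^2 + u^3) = (4*j + u)/(-4*j + u)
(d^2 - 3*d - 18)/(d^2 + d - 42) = (d + 3)/(d + 7)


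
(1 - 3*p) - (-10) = 11 - 3*p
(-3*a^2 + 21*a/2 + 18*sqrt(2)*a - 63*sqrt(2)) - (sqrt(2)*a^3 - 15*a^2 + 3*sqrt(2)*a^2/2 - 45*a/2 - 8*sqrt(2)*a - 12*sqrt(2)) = -sqrt(2)*a^3 - 3*sqrt(2)*a^2/2 + 12*a^2 + 33*a + 26*sqrt(2)*a - 51*sqrt(2)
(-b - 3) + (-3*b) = -4*b - 3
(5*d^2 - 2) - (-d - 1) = 5*d^2 + d - 1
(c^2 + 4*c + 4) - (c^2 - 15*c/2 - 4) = 23*c/2 + 8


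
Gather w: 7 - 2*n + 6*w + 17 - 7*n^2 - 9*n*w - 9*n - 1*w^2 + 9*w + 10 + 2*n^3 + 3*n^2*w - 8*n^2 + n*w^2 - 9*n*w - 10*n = 2*n^3 - 15*n^2 - 21*n + w^2*(n - 1) + w*(3*n^2 - 18*n + 15) + 34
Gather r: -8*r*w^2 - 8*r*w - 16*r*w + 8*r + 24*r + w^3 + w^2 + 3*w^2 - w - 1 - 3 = r*(-8*w^2 - 24*w + 32) + w^3 + 4*w^2 - w - 4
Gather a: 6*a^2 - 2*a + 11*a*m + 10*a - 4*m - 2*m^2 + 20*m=6*a^2 + a*(11*m + 8) - 2*m^2 + 16*m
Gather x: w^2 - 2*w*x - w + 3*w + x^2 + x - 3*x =w^2 + 2*w + x^2 + x*(-2*w - 2)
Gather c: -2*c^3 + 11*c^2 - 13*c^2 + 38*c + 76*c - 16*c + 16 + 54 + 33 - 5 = -2*c^3 - 2*c^2 + 98*c + 98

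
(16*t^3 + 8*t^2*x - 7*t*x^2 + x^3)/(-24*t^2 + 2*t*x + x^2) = (-4*t^2 - 3*t*x + x^2)/(6*t + x)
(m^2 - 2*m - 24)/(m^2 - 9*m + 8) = (m^2 - 2*m - 24)/(m^2 - 9*m + 8)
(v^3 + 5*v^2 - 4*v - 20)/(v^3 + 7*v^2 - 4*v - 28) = (v + 5)/(v + 7)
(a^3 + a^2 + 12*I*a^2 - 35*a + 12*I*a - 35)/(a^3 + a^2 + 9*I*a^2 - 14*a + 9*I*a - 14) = (a + 5*I)/(a + 2*I)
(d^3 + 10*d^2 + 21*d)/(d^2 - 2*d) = (d^2 + 10*d + 21)/(d - 2)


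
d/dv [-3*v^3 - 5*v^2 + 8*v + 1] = -9*v^2 - 10*v + 8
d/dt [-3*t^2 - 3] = -6*t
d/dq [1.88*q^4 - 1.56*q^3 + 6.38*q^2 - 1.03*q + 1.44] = 7.52*q^3 - 4.68*q^2 + 12.76*q - 1.03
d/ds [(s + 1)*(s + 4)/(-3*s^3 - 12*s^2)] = (s + 2)/(3*s^3)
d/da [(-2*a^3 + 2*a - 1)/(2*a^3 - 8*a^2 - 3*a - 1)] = (16*a^4 + 4*a^3 + 28*a^2 - 16*a - 5)/(4*a^6 - 32*a^5 + 52*a^4 + 44*a^3 + 25*a^2 + 6*a + 1)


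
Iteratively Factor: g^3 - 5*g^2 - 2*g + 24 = (g - 3)*(g^2 - 2*g - 8) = (g - 4)*(g - 3)*(g + 2)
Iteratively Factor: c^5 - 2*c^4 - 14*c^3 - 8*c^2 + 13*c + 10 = (c + 1)*(c^4 - 3*c^3 - 11*c^2 + 3*c + 10) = (c - 5)*(c + 1)*(c^3 + 2*c^2 - c - 2) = (c - 5)*(c + 1)^2*(c^2 + c - 2) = (c - 5)*(c + 1)^2*(c + 2)*(c - 1)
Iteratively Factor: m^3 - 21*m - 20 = (m + 1)*(m^2 - m - 20) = (m - 5)*(m + 1)*(m + 4)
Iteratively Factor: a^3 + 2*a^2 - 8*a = (a + 4)*(a^2 - 2*a) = (a - 2)*(a + 4)*(a)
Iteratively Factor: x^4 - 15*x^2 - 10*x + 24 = (x - 4)*(x^3 + 4*x^2 + x - 6) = (x - 4)*(x + 2)*(x^2 + 2*x - 3) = (x - 4)*(x - 1)*(x + 2)*(x + 3)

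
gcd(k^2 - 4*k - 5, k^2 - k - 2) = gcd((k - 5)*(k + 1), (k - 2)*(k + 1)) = k + 1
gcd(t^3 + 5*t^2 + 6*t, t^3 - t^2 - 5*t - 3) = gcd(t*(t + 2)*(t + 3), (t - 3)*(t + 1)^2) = 1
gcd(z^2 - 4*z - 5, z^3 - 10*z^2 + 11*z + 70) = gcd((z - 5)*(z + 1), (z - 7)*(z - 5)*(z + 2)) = z - 5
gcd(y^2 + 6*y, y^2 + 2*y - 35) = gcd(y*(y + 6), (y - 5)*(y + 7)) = 1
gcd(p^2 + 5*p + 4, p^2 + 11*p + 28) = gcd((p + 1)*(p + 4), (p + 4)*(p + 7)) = p + 4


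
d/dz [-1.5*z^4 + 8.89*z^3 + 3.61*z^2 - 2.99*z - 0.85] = -6.0*z^3 + 26.67*z^2 + 7.22*z - 2.99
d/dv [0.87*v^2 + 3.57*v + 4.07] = 1.74*v + 3.57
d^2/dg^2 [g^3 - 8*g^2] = 6*g - 16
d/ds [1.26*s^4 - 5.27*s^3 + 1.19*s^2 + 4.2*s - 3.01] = 5.04*s^3 - 15.81*s^2 + 2.38*s + 4.2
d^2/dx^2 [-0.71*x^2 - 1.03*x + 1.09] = -1.42000000000000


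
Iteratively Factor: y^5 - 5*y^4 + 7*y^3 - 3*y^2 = (y - 1)*(y^4 - 4*y^3 + 3*y^2) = y*(y - 1)*(y^3 - 4*y^2 + 3*y) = y^2*(y - 1)*(y^2 - 4*y + 3) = y^2*(y - 3)*(y - 1)*(y - 1)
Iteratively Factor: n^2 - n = (n - 1)*(n)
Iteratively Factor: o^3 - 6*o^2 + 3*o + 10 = (o - 2)*(o^2 - 4*o - 5) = (o - 5)*(o - 2)*(o + 1)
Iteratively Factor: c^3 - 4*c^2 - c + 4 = (c - 1)*(c^2 - 3*c - 4) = (c - 4)*(c - 1)*(c + 1)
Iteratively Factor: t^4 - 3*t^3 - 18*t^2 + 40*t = (t - 5)*(t^3 + 2*t^2 - 8*t) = (t - 5)*(t + 4)*(t^2 - 2*t) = (t - 5)*(t - 2)*(t + 4)*(t)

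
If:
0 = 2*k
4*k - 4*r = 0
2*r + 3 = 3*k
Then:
No Solution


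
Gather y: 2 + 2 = 4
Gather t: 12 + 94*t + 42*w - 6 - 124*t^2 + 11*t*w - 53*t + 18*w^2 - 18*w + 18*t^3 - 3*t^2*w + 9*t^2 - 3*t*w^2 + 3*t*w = 18*t^3 + t^2*(-3*w - 115) + t*(-3*w^2 + 14*w + 41) + 18*w^2 + 24*w + 6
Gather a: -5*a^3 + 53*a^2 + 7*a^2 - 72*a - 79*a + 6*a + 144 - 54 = -5*a^3 + 60*a^2 - 145*a + 90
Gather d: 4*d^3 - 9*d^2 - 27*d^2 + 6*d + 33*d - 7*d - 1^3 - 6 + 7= 4*d^3 - 36*d^2 + 32*d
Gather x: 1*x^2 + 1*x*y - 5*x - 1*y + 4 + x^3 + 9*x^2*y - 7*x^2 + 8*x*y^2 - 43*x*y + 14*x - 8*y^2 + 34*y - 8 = x^3 + x^2*(9*y - 6) + x*(8*y^2 - 42*y + 9) - 8*y^2 + 33*y - 4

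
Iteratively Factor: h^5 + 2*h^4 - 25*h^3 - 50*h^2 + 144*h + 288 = (h - 3)*(h^4 + 5*h^3 - 10*h^2 - 80*h - 96) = (h - 3)*(h + 3)*(h^3 + 2*h^2 - 16*h - 32) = (h - 4)*(h - 3)*(h + 3)*(h^2 + 6*h + 8) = (h - 4)*(h - 3)*(h + 2)*(h + 3)*(h + 4)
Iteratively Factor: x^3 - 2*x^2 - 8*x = (x + 2)*(x^2 - 4*x) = x*(x + 2)*(x - 4)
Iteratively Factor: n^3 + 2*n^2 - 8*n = (n)*(n^2 + 2*n - 8) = n*(n - 2)*(n + 4)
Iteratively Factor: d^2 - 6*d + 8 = (d - 4)*(d - 2)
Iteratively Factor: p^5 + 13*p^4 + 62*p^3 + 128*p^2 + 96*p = (p + 4)*(p^4 + 9*p^3 + 26*p^2 + 24*p) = (p + 4)^2*(p^3 + 5*p^2 + 6*p) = p*(p + 4)^2*(p^2 + 5*p + 6) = p*(p + 3)*(p + 4)^2*(p + 2)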